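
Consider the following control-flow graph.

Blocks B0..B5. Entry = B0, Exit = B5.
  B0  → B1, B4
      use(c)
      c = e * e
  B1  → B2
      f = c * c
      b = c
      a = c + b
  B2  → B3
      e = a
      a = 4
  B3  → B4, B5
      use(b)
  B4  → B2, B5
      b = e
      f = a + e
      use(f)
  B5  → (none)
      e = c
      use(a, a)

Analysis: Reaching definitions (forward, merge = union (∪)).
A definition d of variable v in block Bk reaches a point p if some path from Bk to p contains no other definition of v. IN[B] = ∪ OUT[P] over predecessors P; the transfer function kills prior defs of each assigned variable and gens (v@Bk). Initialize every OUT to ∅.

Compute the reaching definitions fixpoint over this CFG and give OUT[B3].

Per-block solution:
  B0:  IN={}  OUT={c@B0}
  B1:  IN={c@B0}  OUT={a@B1, b@B1, c@B0, f@B1}
  B2:  IN={a@B1, a@B2, b@B1, b@B4, c@B0, e@B2, f@B1, f@B4}  OUT={a@B2, b@B1, b@B4, c@B0, e@B2, f@B1, f@B4}
  B3:  IN={a@B2, b@B1, b@B4, c@B0, e@B2, f@B1, f@B4}  OUT={a@B2, b@B1, b@B4, c@B0, e@B2, f@B1, f@B4}
  B4:  IN={a@B2, b@B1, b@B4, c@B0, e@B2, f@B1, f@B4}  OUT={a@B2, b@B4, c@B0, e@B2, f@B4}
  B5:  IN={a@B2, b@B1, b@B4, c@B0, e@B2, f@B1, f@B4}  OUT={a@B2, b@B1, b@B4, c@B0, e@B5, f@B1, f@B4}

Merge at B3: IN[B3] = OUT[B2] = {a@B2, b@B1, b@B4, c@B0, e@B2, f@B1, f@B4}
Applying B3's transfer function to that IN value gives OUT[B3] (row B3 above).

Answer: {a@B2, b@B1, b@B4, c@B0, e@B2, f@B1, f@B4}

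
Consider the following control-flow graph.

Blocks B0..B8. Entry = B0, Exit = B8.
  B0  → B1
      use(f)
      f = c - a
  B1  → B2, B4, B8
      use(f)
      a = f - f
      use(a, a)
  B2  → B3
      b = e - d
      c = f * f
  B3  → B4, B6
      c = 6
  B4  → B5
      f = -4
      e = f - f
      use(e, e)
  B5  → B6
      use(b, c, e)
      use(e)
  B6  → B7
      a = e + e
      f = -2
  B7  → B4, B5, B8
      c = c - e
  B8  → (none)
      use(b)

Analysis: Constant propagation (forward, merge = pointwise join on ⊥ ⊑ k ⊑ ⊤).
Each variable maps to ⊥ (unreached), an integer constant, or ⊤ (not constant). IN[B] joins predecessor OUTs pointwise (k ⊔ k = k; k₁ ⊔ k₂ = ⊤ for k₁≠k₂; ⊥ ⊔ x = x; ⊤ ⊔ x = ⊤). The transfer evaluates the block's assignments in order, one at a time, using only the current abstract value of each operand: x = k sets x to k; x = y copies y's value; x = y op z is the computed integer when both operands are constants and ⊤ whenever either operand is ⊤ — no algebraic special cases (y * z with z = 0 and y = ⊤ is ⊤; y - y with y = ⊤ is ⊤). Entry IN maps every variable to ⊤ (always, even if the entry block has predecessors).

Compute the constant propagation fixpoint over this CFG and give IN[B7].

Converged values:
  B0: | IN=(all ⊤) | OUT=(all ⊤)
  B1: | IN=(all ⊤) | OUT=(all ⊤)
  B2: | IN=(all ⊤) | OUT=(all ⊤)
  B3: | IN=(all ⊤) | OUT={c:6; rest ⊤}
  B4: | IN=(all ⊤) | OUT={e:0, f:-4; rest ⊤}
  B5: | IN=(all ⊤) | OUT=(all ⊤)
  B6: | IN=(all ⊤) | OUT={f:-2; rest ⊤}
  B7: | IN={f:-2; rest ⊤} | OUT={f:-2; rest ⊤}
  B8: | IN=(all ⊤) | OUT=(all ⊤)

Merge at B7: IN[B7] = OUT[B6] = {a: ⊤, b: ⊤, c: ⊤, d: ⊤, e: ⊤, f: -2}

Answer: {a: ⊤, b: ⊤, c: ⊤, d: ⊤, e: ⊤, f: -2}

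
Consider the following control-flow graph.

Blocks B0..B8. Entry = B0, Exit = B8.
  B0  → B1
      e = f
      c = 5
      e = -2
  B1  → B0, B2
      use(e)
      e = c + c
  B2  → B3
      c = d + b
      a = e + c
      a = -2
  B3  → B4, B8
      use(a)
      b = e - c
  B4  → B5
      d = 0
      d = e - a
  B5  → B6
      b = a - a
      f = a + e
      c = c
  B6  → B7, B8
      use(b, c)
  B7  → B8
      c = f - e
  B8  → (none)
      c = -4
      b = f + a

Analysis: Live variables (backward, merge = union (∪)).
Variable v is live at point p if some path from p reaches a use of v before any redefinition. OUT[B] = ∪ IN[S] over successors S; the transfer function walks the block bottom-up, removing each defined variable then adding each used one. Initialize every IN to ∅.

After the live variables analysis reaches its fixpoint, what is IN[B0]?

Converged values:
  B0: | IN={b, d, f} | OUT={b, c, d, e, f}
  B1: | IN={b, c, d, e, f} | OUT={b, d, e, f}
  B2: | IN={b, d, e, f} | OUT={a, c, e, f}
  B3: | IN={a, c, e, f} | OUT={a, c, e, f}
  B4: | IN={a, c, e} | OUT={a, c, e}
  B5: | IN={a, c, e} | OUT={a, b, c, e, f}
  B6: | IN={a, b, c, e, f} | OUT={a, e, f}
  B7: | IN={a, e, f} | OUT={a, f}
  B8: | IN={a, f} | OUT={}

Merge at B0: OUT[B0] = IN[B1] = {b, c, d, e, f}
Applying B0's transfer function to that OUT value gives IN[B0] (row B0 above).

Answer: {b, d, f}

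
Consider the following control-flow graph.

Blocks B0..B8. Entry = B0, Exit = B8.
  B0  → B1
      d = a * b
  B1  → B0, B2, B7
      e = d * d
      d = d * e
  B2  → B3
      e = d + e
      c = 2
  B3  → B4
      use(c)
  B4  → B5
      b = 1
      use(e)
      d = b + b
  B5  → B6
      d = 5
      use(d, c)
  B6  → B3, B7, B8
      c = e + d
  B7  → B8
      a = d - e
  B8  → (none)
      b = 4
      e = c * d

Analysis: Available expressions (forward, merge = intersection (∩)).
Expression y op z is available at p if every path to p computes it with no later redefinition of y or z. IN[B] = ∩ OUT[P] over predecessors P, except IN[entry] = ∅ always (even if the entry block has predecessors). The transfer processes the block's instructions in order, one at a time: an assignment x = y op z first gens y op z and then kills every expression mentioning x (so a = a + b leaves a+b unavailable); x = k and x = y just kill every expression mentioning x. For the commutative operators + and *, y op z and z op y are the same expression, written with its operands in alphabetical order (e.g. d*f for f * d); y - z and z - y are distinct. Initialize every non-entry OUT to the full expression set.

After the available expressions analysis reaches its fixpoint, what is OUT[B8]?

Answer: {c*d}

Trace:
Converged values:
  B0: | IN={} | OUT={a*b}
  B1: | IN={a*b} | OUT={a*b}
  B2: | IN={a*b} | OUT={a*b}
  B3: | IN={} | OUT={}
  B4: | IN={} | OUT={b+b}
  B5: | IN={b+b} | OUT={b+b}
  B6: | IN={b+b} | OUT={b+b, d+e}
  B7: | IN={} | OUT={d-e}
  B8: | IN={} | OUT={c*d}

Merge at B8: IN[B8] = OUT[B6] ∩ OUT[B7] = {}
Applying B8's transfer function to that IN value gives OUT[B8] (row B8 above).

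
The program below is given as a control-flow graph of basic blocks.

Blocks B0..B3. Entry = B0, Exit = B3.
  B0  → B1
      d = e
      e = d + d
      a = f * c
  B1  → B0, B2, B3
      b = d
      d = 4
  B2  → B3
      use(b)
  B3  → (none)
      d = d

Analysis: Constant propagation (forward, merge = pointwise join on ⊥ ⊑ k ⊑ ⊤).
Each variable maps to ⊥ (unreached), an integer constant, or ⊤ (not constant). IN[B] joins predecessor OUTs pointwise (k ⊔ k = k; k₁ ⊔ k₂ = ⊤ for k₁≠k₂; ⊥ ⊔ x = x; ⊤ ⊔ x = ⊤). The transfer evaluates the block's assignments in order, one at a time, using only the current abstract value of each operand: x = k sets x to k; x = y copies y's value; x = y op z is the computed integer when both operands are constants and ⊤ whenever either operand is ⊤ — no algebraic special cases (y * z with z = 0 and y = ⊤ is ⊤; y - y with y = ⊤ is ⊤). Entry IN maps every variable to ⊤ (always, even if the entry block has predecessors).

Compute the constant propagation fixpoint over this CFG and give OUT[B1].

Answer: {a: ⊤, b: ⊤, c: ⊤, d: 4, e: ⊤, f: ⊤}

Trace:
Converged values:
  B0:  IN=(all ⊤)  OUT=(all ⊤)
  B1:  IN=(all ⊤)  OUT={d:4; rest ⊤}
  B2:  IN={d:4; rest ⊤}  OUT={d:4; rest ⊤}
  B3:  IN={d:4; rest ⊤}  OUT={d:4; rest ⊤}

Merge at B1: IN[B1] = OUT[B0] = {a: ⊤, b: ⊤, c: ⊤, d: ⊤, e: ⊤, f: ⊤}
Applying B1's transfer function to that IN value gives OUT[B1] (row B1 above).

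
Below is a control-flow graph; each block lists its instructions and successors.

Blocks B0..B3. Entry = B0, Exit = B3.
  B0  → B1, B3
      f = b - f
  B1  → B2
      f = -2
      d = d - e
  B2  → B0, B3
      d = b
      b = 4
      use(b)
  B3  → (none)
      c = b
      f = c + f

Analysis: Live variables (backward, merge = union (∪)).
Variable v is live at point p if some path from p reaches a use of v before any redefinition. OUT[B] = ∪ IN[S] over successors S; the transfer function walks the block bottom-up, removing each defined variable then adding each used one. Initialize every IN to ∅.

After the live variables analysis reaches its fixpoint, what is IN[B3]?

Answer: {b, f}

Trace:
Fixpoint table:
  B0:   IN={b, d, e, f}   OUT={b, d, e, f}
  B1:   IN={b, d, e}   OUT={b, e, f}
  B2:   IN={b, e, f}   OUT={b, d, e, f}
  B3:   IN={b, f}   OUT={}

B3 is the boundary node: OUT[B3] = {}
Applying B3's transfer function to that OUT value gives IN[B3] (row B3 above).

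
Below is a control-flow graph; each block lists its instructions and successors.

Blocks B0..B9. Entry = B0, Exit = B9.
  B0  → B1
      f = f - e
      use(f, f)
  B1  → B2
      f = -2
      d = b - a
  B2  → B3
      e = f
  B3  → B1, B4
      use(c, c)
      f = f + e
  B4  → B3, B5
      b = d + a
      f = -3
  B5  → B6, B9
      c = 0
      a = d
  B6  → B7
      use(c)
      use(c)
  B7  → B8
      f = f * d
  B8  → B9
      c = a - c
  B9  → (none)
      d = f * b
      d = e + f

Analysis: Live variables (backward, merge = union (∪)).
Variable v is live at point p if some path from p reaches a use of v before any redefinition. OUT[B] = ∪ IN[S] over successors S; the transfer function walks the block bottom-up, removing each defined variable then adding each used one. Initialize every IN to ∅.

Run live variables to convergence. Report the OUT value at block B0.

Converged values:
  B0:  IN={a, b, c, e, f}  OUT={a, b, c}
  B1:  IN={a, b, c}  OUT={a, b, c, d, f}
  B2:  IN={a, b, c, d, f}  OUT={a, b, c, d, e, f}
  B3:  IN={a, b, c, d, e, f}  OUT={a, b, c, d, e}
  B4:  IN={a, c, d, e}  OUT={a, b, c, d, e, f}
  B5:  IN={b, d, e, f}  OUT={a, b, c, d, e, f}
  B6:  IN={a, b, c, d, e, f}  OUT={a, b, c, d, e, f}
  B7:  IN={a, b, c, d, e, f}  OUT={a, b, c, e, f}
  B8:  IN={a, b, c, e, f}  OUT={b, e, f}
  B9:  IN={b, e, f}  OUT={}

Merge at B0: OUT[B0] = IN[B1] = {a, b, c}

Answer: {a, b, c}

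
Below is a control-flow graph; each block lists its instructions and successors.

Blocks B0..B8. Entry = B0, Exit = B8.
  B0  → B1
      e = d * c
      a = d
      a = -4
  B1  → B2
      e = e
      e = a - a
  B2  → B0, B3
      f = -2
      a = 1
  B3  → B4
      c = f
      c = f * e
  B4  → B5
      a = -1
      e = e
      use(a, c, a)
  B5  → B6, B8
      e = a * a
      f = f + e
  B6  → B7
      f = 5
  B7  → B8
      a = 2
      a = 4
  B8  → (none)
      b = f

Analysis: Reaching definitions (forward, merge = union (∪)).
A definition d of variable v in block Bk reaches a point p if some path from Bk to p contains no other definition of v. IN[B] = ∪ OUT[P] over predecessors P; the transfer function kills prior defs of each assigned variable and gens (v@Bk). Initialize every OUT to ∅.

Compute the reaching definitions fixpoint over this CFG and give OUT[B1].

Converged values:
  B0:   IN={a@B2, e@B1, f@B2}   OUT={a@B0, e@B0, f@B2}
  B1:   IN={a@B0, e@B0, f@B2}   OUT={a@B0, e@B1, f@B2}
  B2:   IN={a@B0, e@B1, f@B2}   OUT={a@B2, e@B1, f@B2}
  B3:   IN={a@B2, e@B1, f@B2}   OUT={a@B2, c@B3, e@B1, f@B2}
  B4:   IN={a@B2, c@B3, e@B1, f@B2}   OUT={a@B4, c@B3, e@B4, f@B2}
  B5:   IN={a@B4, c@B3, e@B4, f@B2}   OUT={a@B4, c@B3, e@B5, f@B5}
  B6:   IN={a@B4, c@B3, e@B5, f@B5}   OUT={a@B4, c@B3, e@B5, f@B6}
  B7:   IN={a@B4, c@B3, e@B5, f@B6}   OUT={a@B7, c@B3, e@B5, f@B6}
  B8:   IN={a@B4, a@B7, c@B3, e@B5, f@B5, f@B6}   OUT={a@B4, a@B7, b@B8, c@B3, e@B5, f@B5, f@B6}

Merge at B1: IN[B1] = OUT[B0] = {a@B0, e@B0, f@B2}
Applying B1's transfer function to that IN value gives OUT[B1] (row B1 above).

Answer: {a@B0, e@B1, f@B2}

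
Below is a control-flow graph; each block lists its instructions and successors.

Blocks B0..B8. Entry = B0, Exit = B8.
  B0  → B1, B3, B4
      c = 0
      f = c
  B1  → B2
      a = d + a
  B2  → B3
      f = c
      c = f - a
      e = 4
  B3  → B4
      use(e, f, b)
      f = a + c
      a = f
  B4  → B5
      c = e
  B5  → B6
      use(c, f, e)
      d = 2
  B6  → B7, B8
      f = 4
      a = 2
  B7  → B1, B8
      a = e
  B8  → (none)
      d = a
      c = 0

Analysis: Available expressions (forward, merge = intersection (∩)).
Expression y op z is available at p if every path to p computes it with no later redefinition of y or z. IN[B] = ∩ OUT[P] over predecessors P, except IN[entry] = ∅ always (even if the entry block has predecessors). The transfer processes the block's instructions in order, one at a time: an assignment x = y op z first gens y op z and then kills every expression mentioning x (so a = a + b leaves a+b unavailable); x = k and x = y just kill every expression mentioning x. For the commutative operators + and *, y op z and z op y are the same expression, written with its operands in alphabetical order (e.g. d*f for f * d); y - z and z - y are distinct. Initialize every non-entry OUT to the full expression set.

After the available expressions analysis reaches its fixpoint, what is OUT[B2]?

Answer: {f-a}

Trace:
Fixpoint table:
  B0:   IN={}   OUT={}
  B1:   IN={}   OUT={}
  B2:   IN={}   OUT={f-a}
  B3:   IN={}   OUT={}
  B4:   IN={}   OUT={}
  B5:   IN={}   OUT={}
  B6:   IN={}   OUT={}
  B7:   IN={}   OUT={}
  B8:   IN={}   OUT={}

Merge at B2: IN[B2] = OUT[B1] = {}
Applying B2's transfer function to that IN value gives OUT[B2] (row B2 above).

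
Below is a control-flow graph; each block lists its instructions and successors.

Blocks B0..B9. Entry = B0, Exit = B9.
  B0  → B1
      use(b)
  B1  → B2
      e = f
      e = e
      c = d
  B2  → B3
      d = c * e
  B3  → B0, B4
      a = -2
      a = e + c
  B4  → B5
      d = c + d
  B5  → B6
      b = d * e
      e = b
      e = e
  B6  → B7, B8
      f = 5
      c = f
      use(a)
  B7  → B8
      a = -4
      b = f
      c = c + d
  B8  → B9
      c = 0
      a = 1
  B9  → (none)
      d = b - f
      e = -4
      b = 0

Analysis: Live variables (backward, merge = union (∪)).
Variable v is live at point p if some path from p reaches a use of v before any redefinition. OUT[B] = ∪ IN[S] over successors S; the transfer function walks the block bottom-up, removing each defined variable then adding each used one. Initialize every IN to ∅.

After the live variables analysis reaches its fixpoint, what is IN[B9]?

Converged values:
  B0:  IN={b, d, f}  OUT={b, d, f}
  B1:  IN={b, d, f}  OUT={b, c, e, f}
  B2:  IN={b, c, e, f}  OUT={b, c, d, e, f}
  B3:  IN={b, c, d, e, f}  OUT={a, b, c, d, e, f}
  B4:  IN={a, c, d, e}  OUT={a, d, e}
  B5:  IN={a, d, e}  OUT={a, b, d}
  B6:  IN={a, b, d}  OUT={b, c, d, f}
  B7:  IN={c, d, f}  OUT={b, f}
  B8:  IN={b, f}  OUT={b, f}
  B9:  IN={b, f}  OUT={}

B9 is the boundary node: OUT[B9] = {}
Applying B9's transfer function to that OUT value gives IN[B9] (row B9 above).

Answer: {b, f}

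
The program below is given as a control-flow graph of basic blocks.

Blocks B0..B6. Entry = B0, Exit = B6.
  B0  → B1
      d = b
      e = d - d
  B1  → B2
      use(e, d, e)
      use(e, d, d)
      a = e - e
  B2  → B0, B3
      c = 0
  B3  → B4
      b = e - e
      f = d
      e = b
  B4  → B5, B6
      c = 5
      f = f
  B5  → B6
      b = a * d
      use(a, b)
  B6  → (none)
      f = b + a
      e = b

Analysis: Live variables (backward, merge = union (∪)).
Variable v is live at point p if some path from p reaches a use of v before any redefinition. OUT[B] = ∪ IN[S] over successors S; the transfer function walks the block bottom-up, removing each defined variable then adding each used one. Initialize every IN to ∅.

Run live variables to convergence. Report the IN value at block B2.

Converged values:
  B0:  IN={b}  OUT={b, d, e}
  B1:  IN={b, d, e}  OUT={a, b, d, e}
  B2:  IN={a, b, d, e}  OUT={a, b, d, e}
  B3:  IN={a, d, e}  OUT={a, b, d, f}
  B4:  IN={a, b, d, f}  OUT={a, b, d}
  B5:  IN={a, d}  OUT={a, b}
  B6:  IN={a, b}  OUT={}

Merge at B2: OUT[B2] = IN[B0] ⊔ IN[B3] = {a, b, d, e}
Applying B2's transfer function to that OUT value gives IN[B2] (row B2 above).

Answer: {a, b, d, e}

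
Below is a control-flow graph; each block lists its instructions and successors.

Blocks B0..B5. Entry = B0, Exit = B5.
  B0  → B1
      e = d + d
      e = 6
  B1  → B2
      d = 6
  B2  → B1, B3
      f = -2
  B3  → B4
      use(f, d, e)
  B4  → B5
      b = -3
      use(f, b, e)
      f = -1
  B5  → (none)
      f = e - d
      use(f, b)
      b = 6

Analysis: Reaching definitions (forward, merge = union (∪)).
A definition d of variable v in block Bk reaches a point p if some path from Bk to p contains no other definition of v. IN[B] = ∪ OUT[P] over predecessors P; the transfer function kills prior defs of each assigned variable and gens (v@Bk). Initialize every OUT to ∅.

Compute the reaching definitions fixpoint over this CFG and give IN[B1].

Answer: {d@B1, e@B0, f@B2}

Derivation:
Per-block solution:
  B0:  IN={}  OUT={e@B0}
  B1:  IN={d@B1, e@B0, f@B2}  OUT={d@B1, e@B0, f@B2}
  B2:  IN={d@B1, e@B0, f@B2}  OUT={d@B1, e@B0, f@B2}
  B3:  IN={d@B1, e@B0, f@B2}  OUT={d@B1, e@B0, f@B2}
  B4:  IN={d@B1, e@B0, f@B2}  OUT={b@B4, d@B1, e@B0, f@B4}
  B5:  IN={b@B4, d@B1, e@B0, f@B4}  OUT={b@B5, d@B1, e@B0, f@B5}

Merge at B1: IN[B1] = OUT[B0] ⊔ OUT[B2] = {d@B1, e@B0, f@B2}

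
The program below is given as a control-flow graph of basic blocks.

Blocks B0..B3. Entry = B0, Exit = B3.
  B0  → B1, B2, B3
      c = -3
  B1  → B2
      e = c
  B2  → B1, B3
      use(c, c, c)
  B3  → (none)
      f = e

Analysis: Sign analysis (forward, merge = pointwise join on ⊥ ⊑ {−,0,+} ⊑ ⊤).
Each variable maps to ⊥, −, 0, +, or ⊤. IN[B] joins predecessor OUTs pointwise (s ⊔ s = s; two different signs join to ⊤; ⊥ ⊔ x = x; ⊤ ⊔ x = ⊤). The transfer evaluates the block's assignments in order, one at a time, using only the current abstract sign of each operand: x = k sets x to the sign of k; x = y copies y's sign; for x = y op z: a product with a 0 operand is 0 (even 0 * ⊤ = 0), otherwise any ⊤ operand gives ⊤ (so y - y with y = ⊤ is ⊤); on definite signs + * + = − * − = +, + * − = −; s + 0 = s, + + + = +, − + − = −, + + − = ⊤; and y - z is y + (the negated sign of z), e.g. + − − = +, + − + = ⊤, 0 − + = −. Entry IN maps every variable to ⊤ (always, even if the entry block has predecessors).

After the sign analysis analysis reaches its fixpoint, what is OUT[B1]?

Per-block solution:
  B0: | IN=(all ⊤) | OUT={c:-; rest ⊤}
  B1: | IN={c:-; rest ⊤} | OUT={c:-, e:-; rest ⊤}
  B2: | IN={c:-; rest ⊤} | OUT={c:-; rest ⊤}
  B3: | IN={c:-; rest ⊤} | OUT={c:-; rest ⊤}

Merge at B1: IN[B1] = OUT[B0] ⊔ OUT[B2] = {a: ⊤, b: ⊤, c: -, d: ⊤, e: ⊤, f: ⊤}
Applying B1's transfer function to that IN value gives OUT[B1] (row B1 above).

Answer: {a: ⊤, b: ⊤, c: -, d: ⊤, e: -, f: ⊤}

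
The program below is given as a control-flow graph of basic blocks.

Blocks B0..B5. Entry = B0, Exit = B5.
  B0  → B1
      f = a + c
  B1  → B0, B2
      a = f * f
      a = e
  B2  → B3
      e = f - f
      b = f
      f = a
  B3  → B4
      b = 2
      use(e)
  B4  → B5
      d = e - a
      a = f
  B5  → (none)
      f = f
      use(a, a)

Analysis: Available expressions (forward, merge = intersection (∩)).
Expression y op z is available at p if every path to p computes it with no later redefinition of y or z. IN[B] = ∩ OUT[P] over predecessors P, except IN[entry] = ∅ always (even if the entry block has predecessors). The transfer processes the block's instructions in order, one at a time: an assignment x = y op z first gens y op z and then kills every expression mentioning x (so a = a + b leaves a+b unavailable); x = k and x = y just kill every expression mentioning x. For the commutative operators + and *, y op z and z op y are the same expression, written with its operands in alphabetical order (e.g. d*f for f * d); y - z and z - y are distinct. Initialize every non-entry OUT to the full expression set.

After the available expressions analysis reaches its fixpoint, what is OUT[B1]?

Converged values:
  B0:  IN={}  OUT={a+c}
  B1:  IN={a+c}  OUT={f*f}
  B2:  IN={f*f}  OUT={}
  B3:  IN={}  OUT={}
  B4:  IN={}  OUT={}
  B5:  IN={}  OUT={}

Merge at B1: IN[B1] = OUT[B0] = {a+c}
Applying B1's transfer function to that IN value gives OUT[B1] (row B1 above).

Answer: {f*f}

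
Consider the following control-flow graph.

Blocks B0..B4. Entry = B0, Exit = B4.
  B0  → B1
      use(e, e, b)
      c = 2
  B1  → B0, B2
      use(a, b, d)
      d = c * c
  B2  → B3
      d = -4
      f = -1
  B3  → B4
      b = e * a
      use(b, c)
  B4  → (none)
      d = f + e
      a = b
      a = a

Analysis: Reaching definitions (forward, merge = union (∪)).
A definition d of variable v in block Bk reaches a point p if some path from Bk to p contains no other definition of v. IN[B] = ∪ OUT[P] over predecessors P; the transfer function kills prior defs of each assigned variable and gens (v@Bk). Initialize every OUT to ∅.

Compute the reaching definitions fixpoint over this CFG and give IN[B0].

Per-block solution:
  B0:  IN={c@B0, d@B1}  OUT={c@B0, d@B1}
  B1:  IN={c@B0, d@B1}  OUT={c@B0, d@B1}
  B2:  IN={c@B0, d@B1}  OUT={c@B0, d@B2, f@B2}
  B3:  IN={c@B0, d@B2, f@B2}  OUT={b@B3, c@B0, d@B2, f@B2}
  B4:  IN={b@B3, c@B0, d@B2, f@B2}  OUT={a@B4, b@B3, c@B0, d@B4, f@B2}

Merge at B0 (entry node, so the boundary value {} is joined with the incoming edge(s)): IN[B0] = {} ⊔ OUT[B1] = {c@B0, d@B1}

Answer: {c@B0, d@B1}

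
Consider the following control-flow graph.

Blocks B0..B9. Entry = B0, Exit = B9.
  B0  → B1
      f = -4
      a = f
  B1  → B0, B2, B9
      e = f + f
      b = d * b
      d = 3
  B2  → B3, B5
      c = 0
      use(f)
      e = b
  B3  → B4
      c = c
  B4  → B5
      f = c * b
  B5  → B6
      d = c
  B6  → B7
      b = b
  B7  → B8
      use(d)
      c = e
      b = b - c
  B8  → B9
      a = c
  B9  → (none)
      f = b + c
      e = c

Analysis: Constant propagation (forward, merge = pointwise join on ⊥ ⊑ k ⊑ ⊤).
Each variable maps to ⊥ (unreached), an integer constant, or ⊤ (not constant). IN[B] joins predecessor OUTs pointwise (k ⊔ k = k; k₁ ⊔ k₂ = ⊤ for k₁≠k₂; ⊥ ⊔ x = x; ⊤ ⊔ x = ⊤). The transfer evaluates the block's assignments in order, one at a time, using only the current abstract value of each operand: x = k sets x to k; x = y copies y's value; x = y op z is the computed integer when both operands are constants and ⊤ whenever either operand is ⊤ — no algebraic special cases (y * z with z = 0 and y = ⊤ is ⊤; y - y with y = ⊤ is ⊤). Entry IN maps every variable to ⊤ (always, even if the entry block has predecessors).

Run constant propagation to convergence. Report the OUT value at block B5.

Answer: {a: -4, b: ⊤, c: 0, d: 0, e: ⊤, f: ⊤}

Trace:
Per-block solution:
  B0: | IN=(all ⊤) | OUT={a:-4, f:-4; rest ⊤}
  B1: | IN={a:-4, f:-4; rest ⊤} | OUT={a:-4, d:3, e:-8, f:-4; rest ⊤}
  B2: | IN={a:-4, d:3, e:-8, f:-4; rest ⊤} | OUT={a:-4, c:0, d:3, f:-4; rest ⊤}
  B3: | IN={a:-4, c:0, d:3, f:-4; rest ⊤} | OUT={a:-4, c:0, d:3, f:-4; rest ⊤}
  B4: | IN={a:-4, c:0, d:3, f:-4; rest ⊤} | OUT={a:-4, c:0, d:3; rest ⊤}
  B5: | IN={a:-4, c:0, d:3; rest ⊤} | OUT={a:-4, c:0, d:0; rest ⊤}
  B6: | IN={a:-4, c:0, d:0; rest ⊤} | OUT={a:-4, c:0, d:0; rest ⊤}
  B7: | IN={a:-4, c:0, d:0; rest ⊤} | OUT={a:-4, d:0; rest ⊤}
  B8: | IN={a:-4, d:0; rest ⊤} | OUT={d:0; rest ⊤}
  B9: | IN=(all ⊤) | OUT=(all ⊤)

Merge at B5: IN[B5] = OUT[B2] ⊔ OUT[B4] = {a: -4, b: ⊤, c: 0, d: 3, e: ⊤, f: ⊤}
Applying B5's transfer function to that IN value gives OUT[B5] (row B5 above).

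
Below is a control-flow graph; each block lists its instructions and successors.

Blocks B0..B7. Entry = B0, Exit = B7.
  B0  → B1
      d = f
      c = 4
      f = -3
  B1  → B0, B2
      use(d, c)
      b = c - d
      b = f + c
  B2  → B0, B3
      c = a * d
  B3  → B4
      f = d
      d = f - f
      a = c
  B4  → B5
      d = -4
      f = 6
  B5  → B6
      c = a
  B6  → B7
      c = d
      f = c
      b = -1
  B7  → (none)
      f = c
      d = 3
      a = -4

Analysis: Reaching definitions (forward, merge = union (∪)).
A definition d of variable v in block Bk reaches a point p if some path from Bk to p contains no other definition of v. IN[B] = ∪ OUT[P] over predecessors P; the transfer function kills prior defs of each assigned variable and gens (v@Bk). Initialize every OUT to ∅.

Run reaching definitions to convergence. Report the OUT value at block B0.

Fixpoint table:
  B0: | IN={b@B1, c@B0, c@B2, d@B0, f@B0} | OUT={b@B1, c@B0, d@B0, f@B0}
  B1: | IN={b@B1, c@B0, d@B0, f@B0} | OUT={b@B1, c@B0, d@B0, f@B0}
  B2: | IN={b@B1, c@B0, d@B0, f@B0} | OUT={b@B1, c@B2, d@B0, f@B0}
  B3: | IN={b@B1, c@B2, d@B0, f@B0} | OUT={a@B3, b@B1, c@B2, d@B3, f@B3}
  B4: | IN={a@B3, b@B1, c@B2, d@B3, f@B3} | OUT={a@B3, b@B1, c@B2, d@B4, f@B4}
  B5: | IN={a@B3, b@B1, c@B2, d@B4, f@B4} | OUT={a@B3, b@B1, c@B5, d@B4, f@B4}
  B6: | IN={a@B3, b@B1, c@B5, d@B4, f@B4} | OUT={a@B3, b@B6, c@B6, d@B4, f@B6}
  B7: | IN={a@B3, b@B6, c@B6, d@B4, f@B6} | OUT={a@B7, b@B6, c@B6, d@B7, f@B7}

Merge at B0 (entry node, so the boundary value {} is joined with the incoming edge(s)): IN[B0] = {} ⊔ OUT[B1] ⊔ OUT[B2] = {b@B1, c@B0, c@B2, d@B0, f@B0}
Applying B0's transfer function to that IN value gives OUT[B0] (row B0 above).

Answer: {b@B1, c@B0, d@B0, f@B0}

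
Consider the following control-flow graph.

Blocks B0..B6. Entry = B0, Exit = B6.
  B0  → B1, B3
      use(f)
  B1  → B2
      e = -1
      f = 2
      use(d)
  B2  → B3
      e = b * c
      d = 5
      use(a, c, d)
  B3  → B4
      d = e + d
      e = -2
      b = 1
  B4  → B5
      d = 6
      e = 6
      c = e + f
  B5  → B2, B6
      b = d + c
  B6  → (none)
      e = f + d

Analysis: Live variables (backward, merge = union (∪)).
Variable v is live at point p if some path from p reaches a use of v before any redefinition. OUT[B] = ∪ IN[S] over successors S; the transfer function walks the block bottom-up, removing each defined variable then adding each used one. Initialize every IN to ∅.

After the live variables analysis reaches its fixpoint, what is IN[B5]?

Converged values:
  B0:  IN={a, b, c, d, e, f}  OUT={a, b, c, d, e, f}
  B1:  IN={a, b, c, d}  OUT={a, b, c, f}
  B2:  IN={a, b, c, f}  OUT={a, d, e, f}
  B3:  IN={a, d, e, f}  OUT={a, f}
  B4:  IN={a, f}  OUT={a, c, d, f}
  B5:  IN={a, c, d, f}  OUT={a, b, c, d, f}
  B6:  IN={d, f}  OUT={}

Merge at B5: OUT[B5] = IN[B2] ⊔ IN[B6] = {a, b, c, d, f}
Applying B5's transfer function to that OUT value gives IN[B5] (row B5 above).

Answer: {a, c, d, f}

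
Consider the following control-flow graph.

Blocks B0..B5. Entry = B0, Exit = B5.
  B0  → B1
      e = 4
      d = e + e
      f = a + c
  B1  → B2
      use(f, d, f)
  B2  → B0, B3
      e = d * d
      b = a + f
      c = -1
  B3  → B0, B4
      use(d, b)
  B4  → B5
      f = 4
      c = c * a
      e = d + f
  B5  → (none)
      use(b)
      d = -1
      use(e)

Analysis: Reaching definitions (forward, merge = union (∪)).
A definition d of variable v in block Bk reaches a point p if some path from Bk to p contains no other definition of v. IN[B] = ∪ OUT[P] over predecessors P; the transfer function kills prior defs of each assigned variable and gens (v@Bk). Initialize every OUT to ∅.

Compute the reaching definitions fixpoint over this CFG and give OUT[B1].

Answer: {b@B2, c@B2, d@B0, e@B0, f@B0}

Derivation:
Per-block solution:
  B0:  IN={b@B2, c@B2, d@B0, e@B2, f@B0}  OUT={b@B2, c@B2, d@B0, e@B0, f@B0}
  B1:  IN={b@B2, c@B2, d@B0, e@B0, f@B0}  OUT={b@B2, c@B2, d@B0, e@B0, f@B0}
  B2:  IN={b@B2, c@B2, d@B0, e@B0, f@B0}  OUT={b@B2, c@B2, d@B0, e@B2, f@B0}
  B3:  IN={b@B2, c@B2, d@B0, e@B2, f@B0}  OUT={b@B2, c@B2, d@B0, e@B2, f@B0}
  B4:  IN={b@B2, c@B2, d@B0, e@B2, f@B0}  OUT={b@B2, c@B4, d@B0, e@B4, f@B4}
  B5:  IN={b@B2, c@B4, d@B0, e@B4, f@B4}  OUT={b@B2, c@B4, d@B5, e@B4, f@B4}

Merge at B1: IN[B1] = OUT[B0] = {b@B2, c@B2, d@B0, e@B0, f@B0}
Applying B1's transfer function to that IN value gives OUT[B1] (row B1 above).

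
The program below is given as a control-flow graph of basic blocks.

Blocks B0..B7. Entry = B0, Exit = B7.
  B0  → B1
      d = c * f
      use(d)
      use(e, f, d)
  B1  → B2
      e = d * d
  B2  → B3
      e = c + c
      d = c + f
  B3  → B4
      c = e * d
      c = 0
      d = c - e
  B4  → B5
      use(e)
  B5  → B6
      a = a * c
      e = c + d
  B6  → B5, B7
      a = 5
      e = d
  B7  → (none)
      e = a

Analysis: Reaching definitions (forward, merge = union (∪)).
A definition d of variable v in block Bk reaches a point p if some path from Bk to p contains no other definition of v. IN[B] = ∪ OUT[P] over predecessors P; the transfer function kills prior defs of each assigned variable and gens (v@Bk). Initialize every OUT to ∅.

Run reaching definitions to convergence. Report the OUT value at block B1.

Answer: {d@B0, e@B1}

Working:
Per-block solution:
  B0:   IN={}   OUT={d@B0}
  B1:   IN={d@B0}   OUT={d@B0, e@B1}
  B2:   IN={d@B0, e@B1}   OUT={d@B2, e@B2}
  B3:   IN={d@B2, e@B2}   OUT={c@B3, d@B3, e@B2}
  B4:   IN={c@B3, d@B3, e@B2}   OUT={c@B3, d@B3, e@B2}
  B5:   IN={a@B6, c@B3, d@B3, e@B2, e@B6}   OUT={a@B5, c@B3, d@B3, e@B5}
  B6:   IN={a@B5, c@B3, d@B3, e@B5}   OUT={a@B6, c@B3, d@B3, e@B6}
  B7:   IN={a@B6, c@B3, d@B3, e@B6}   OUT={a@B6, c@B3, d@B3, e@B7}

Merge at B1: IN[B1] = OUT[B0] = {d@B0}
Applying B1's transfer function to that IN value gives OUT[B1] (row B1 above).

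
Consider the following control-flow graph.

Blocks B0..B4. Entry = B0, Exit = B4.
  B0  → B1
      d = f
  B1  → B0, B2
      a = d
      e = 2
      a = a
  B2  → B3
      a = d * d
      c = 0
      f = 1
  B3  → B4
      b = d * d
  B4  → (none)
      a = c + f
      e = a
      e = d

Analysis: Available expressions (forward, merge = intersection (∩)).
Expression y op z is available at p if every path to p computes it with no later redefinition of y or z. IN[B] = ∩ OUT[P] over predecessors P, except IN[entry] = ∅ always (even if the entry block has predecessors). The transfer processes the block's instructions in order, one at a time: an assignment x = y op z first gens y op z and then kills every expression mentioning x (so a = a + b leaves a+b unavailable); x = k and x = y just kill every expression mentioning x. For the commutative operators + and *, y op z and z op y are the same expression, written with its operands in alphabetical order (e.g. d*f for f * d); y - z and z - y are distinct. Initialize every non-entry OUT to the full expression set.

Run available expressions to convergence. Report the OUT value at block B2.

Per-block solution:
  B0: | IN={} | OUT={}
  B1: | IN={} | OUT={}
  B2: | IN={} | OUT={d*d}
  B3: | IN={d*d} | OUT={d*d}
  B4: | IN={d*d} | OUT={c+f, d*d}

Merge at B2: IN[B2] = OUT[B1] = {}
Applying B2's transfer function to that IN value gives OUT[B2] (row B2 above).

Answer: {d*d}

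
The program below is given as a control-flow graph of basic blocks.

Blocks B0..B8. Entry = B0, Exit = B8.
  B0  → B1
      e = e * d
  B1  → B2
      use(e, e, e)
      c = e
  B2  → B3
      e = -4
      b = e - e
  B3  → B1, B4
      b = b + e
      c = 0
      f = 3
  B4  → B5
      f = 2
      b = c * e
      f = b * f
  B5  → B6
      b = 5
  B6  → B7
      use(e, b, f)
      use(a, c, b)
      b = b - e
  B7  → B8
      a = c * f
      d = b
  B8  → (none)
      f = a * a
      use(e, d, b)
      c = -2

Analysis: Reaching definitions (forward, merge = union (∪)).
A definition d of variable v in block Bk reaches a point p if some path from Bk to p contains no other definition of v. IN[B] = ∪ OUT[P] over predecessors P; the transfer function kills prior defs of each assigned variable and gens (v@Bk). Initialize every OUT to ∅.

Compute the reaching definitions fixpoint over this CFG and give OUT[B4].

Answer: {b@B4, c@B3, e@B2, f@B4}

Derivation:
Per-block solution:
  B0:   IN={}   OUT={e@B0}
  B1:   IN={b@B3, c@B3, e@B0, e@B2, f@B3}   OUT={b@B3, c@B1, e@B0, e@B2, f@B3}
  B2:   IN={b@B3, c@B1, e@B0, e@B2, f@B3}   OUT={b@B2, c@B1, e@B2, f@B3}
  B3:   IN={b@B2, c@B1, e@B2, f@B3}   OUT={b@B3, c@B3, e@B2, f@B3}
  B4:   IN={b@B3, c@B3, e@B2, f@B3}   OUT={b@B4, c@B3, e@B2, f@B4}
  B5:   IN={b@B4, c@B3, e@B2, f@B4}   OUT={b@B5, c@B3, e@B2, f@B4}
  B6:   IN={b@B5, c@B3, e@B2, f@B4}   OUT={b@B6, c@B3, e@B2, f@B4}
  B7:   IN={b@B6, c@B3, e@B2, f@B4}   OUT={a@B7, b@B6, c@B3, d@B7, e@B2, f@B4}
  B8:   IN={a@B7, b@B6, c@B3, d@B7, e@B2, f@B4}   OUT={a@B7, b@B6, c@B8, d@B7, e@B2, f@B8}

Merge at B4: IN[B4] = OUT[B3] = {b@B3, c@B3, e@B2, f@B3}
Applying B4's transfer function to that IN value gives OUT[B4] (row B4 above).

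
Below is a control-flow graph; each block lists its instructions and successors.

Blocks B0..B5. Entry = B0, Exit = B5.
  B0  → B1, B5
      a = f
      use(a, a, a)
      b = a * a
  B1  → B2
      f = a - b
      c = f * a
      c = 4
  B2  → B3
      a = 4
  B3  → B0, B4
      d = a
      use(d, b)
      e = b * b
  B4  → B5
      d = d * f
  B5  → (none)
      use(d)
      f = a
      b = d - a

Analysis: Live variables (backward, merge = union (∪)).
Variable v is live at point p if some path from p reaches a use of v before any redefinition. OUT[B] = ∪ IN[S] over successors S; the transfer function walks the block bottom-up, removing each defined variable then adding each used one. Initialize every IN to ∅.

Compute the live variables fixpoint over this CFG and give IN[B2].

Per-block solution:
  B0:   IN={d, f}   OUT={a, b, d}
  B1:   IN={a, b}   OUT={b, f}
  B2:   IN={b, f}   OUT={a, b, f}
  B3:   IN={a, b, f}   OUT={a, d, f}
  B4:   IN={a, d, f}   OUT={a, d}
  B5:   IN={a, d}   OUT={}

Merge at B2: OUT[B2] = IN[B3] = {a, b, f}
Applying B2's transfer function to that OUT value gives IN[B2] (row B2 above).

Answer: {b, f}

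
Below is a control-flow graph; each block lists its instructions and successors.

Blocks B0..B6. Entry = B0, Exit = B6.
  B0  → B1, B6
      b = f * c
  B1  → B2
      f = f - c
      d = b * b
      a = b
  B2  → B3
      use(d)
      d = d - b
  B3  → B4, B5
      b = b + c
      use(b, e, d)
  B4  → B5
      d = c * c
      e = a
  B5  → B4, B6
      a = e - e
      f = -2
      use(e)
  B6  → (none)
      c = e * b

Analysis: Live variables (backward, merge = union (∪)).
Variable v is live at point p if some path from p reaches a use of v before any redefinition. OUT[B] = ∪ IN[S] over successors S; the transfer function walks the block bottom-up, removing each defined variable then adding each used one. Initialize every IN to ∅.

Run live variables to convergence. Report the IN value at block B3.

Answer: {a, b, c, d, e}

Trace:
Per-block solution:
  B0: | IN={c, e, f} | OUT={b, c, e, f}
  B1: | IN={b, c, e, f} | OUT={a, b, c, d, e}
  B2: | IN={a, b, c, d, e} | OUT={a, b, c, d, e}
  B3: | IN={a, b, c, d, e} | OUT={a, b, c, e}
  B4: | IN={a, b, c} | OUT={b, c, e}
  B5: | IN={b, c, e} | OUT={a, b, c, e}
  B6: | IN={b, e} | OUT={}

Merge at B3: OUT[B3] = IN[B4] ⊔ IN[B5] = {a, b, c, e}
Applying B3's transfer function to that OUT value gives IN[B3] (row B3 above).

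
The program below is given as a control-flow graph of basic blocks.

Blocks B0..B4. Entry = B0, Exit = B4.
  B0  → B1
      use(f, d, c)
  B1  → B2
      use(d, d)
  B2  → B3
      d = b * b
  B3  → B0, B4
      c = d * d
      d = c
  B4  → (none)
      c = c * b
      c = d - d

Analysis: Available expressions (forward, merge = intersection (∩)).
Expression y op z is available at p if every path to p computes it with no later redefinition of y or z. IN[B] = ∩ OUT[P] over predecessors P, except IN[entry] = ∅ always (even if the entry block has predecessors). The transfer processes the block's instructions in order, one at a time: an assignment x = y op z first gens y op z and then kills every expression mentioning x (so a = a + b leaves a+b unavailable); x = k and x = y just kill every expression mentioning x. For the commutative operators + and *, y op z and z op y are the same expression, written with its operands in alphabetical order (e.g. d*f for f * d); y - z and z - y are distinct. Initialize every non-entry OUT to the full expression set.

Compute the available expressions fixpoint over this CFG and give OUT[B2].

Answer: {b*b}

Working:
Converged values:
  B0:   IN={}   OUT={}
  B1:   IN={}   OUT={}
  B2:   IN={}   OUT={b*b}
  B3:   IN={b*b}   OUT={b*b}
  B4:   IN={b*b}   OUT={b*b, d-d}

Merge at B2: IN[B2] = OUT[B1] = {}
Applying B2's transfer function to that IN value gives OUT[B2] (row B2 above).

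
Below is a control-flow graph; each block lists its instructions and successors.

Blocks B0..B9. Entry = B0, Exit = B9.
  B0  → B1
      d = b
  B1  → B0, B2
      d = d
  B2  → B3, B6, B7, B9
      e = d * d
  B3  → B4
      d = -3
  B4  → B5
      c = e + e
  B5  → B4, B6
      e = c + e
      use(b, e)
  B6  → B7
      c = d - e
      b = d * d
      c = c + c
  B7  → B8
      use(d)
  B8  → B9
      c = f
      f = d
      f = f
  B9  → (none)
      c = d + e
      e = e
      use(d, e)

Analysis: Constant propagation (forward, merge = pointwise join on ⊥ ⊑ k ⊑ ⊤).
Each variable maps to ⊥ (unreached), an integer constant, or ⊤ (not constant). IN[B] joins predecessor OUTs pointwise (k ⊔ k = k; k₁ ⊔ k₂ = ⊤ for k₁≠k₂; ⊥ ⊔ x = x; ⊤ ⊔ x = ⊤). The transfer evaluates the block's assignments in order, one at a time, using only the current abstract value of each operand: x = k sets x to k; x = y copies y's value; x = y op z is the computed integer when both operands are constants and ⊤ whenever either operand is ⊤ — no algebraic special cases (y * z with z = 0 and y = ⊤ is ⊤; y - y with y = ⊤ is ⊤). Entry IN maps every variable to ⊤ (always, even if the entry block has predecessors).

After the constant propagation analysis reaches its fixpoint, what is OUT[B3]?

Converged values:
  B0: | IN=(all ⊤) | OUT=(all ⊤)
  B1: | IN=(all ⊤) | OUT=(all ⊤)
  B2: | IN=(all ⊤) | OUT=(all ⊤)
  B3: | IN=(all ⊤) | OUT={d:-3; rest ⊤}
  B4: | IN={d:-3; rest ⊤} | OUT={d:-3; rest ⊤}
  B5: | IN={d:-3; rest ⊤} | OUT={d:-3; rest ⊤}
  B6: | IN=(all ⊤) | OUT=(all ⊤)
  B7: | IN=(all ⊤) | OUT=(all ⊤)
  B8: | IN=(all ⊤) | OUT=(all ⊤)
  B9: | IN=(all ⊤) | OUT=(all ⊤)

Merge at B3: IN[B3] = OUT[B2] = {a: ⊤, b: ⊤, c: ⊤, d: ⊤, e: ⊤, f: ⊤}
Applying B3's transfer function to that IN value gives OUT[B3] (row B3 above).

Answer: {a: ⊤, b: ⊤, c: ⊤, d: -3, e: ⊤, f: ⊤}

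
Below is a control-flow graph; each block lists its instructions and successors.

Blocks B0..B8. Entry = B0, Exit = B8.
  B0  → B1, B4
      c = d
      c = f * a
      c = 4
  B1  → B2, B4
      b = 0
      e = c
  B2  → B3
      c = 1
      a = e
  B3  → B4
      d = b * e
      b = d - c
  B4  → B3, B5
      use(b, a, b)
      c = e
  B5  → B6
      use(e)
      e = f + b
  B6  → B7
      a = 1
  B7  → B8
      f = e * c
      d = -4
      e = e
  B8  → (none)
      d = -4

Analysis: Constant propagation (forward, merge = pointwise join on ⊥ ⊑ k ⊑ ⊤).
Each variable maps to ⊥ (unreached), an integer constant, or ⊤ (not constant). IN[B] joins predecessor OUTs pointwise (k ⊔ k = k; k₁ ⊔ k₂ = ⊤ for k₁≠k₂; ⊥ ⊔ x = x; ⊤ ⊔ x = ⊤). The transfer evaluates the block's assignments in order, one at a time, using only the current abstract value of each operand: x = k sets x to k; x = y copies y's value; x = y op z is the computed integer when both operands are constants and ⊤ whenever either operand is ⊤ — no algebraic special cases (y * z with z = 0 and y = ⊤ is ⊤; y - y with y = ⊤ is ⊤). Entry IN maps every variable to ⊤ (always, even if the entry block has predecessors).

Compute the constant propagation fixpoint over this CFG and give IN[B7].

Fixpoint table:
  B0: | IN=(all ⊤) | OUT={c:4; rest ⊤}
  B1: | IN={c:4; rest ⊤} | OUT={b:0, c:4, e:4; rest ⊤}
  B2: | IN={b:0, c:4, e:4; rest ⊤} | OUT={a:4, b:0, c:1, e:4; rest ⊤}
  B3: | IN=(all ⊤) | OUT=(all ⊤)
  B4: | IN=(all ⊤) | OUT=(all ⊤)
  B5: | IN=(all ⊤) | OUT=(all ⊤)
  B6: | IN=(all ⊤) | OUT={a:1; rest ⊤}
  B7: | IN={a:1; rest ⊤} | OUT={a:1, d:-4; rest ⊤}
  B8: | IN={a:1, d:-4; rest ⊤} | OUT={a:1, d:-4; rest ⊤}

Merge at B7: IN[B7] = OUT[B6] = {a: 1, b: ⊤, c: ⊤, d: ⊤, e: ⊤, f: ⊤}

Answer: {a: 1, b: ⊤, c: ⊤, d: ⊤, e: ⊤, f: ⊤}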